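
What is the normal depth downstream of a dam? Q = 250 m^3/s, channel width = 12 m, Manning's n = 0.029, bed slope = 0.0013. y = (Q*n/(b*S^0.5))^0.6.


y = (250 * 0.029 / (12 * 0.0013^0.5))^0.6 = 5.4264 m


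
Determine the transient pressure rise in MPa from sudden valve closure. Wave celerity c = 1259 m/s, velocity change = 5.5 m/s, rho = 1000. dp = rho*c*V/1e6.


dp = 1000 * 1259 * 5.5 / 1e6 = 6.9245 MPa


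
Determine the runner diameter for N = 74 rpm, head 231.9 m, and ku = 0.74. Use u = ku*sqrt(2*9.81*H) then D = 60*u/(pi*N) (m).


u = 0.74 * sqrt(2*9.81*231.9) = 49.9151 m/s
D = 60 * 49.9151 / (pi * 74) = 12.8825 m


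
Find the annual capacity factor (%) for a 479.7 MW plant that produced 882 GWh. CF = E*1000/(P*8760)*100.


CF = 882 * 1000 / (479.7 * 8760) * 100 = 20.9891 %


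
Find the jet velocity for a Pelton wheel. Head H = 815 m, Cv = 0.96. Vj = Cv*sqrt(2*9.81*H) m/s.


Vj = 0.96 * sqrt(2*9.81*815) = 121.3946 m/s


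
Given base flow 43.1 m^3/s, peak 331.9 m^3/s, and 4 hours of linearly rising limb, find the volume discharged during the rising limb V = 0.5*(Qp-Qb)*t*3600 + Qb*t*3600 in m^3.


V = 0.5*(331.9 - 43.1)*4*3600 + 43.1*4*3600 = 2.7000e+06 m^3


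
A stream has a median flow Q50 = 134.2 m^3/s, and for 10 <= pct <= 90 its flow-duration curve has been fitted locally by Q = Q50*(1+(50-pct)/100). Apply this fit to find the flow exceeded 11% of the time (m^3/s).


Q = 134.2 * (1 + (50 - 11)/100) = 186.5380 m^3/s


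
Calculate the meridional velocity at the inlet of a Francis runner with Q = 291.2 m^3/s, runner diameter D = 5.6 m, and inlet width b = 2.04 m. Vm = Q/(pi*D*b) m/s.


Vm = 291.2 / (pi * 5.6 * 2.04) = 8.1138 m/s


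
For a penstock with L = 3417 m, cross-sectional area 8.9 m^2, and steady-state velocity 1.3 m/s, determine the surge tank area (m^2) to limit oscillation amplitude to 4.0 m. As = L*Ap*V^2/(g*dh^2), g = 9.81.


As = 3417 * 8.9 * 1.3^2 / (9.81 * 4.0^2) = 327.4407 m^2


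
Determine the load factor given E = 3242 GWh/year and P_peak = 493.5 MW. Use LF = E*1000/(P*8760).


LF = 3242 * 1000 / (493.5 * 8760) = 0.7499


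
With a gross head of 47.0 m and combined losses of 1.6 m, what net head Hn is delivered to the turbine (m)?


Hn = 47.0 - 1.6 = 45.4000 m


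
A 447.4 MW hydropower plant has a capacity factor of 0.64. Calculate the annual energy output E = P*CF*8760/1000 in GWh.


E = 447.4 * 0.64 * 8760 / 1000 = 2508.3034 GWh


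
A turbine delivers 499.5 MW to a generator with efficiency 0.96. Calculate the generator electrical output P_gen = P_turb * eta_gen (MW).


P_gen = 499.5 * 0.96 = 479.5200 MW


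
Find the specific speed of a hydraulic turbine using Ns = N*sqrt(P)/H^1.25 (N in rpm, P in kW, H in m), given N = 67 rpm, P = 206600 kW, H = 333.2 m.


Ns = 67 * 206600^0.5 / 333.2^1.25 = 21.3924


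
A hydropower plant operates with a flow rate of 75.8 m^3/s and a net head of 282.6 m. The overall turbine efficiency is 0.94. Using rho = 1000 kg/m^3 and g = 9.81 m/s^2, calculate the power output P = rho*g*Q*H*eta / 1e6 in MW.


P = 1000 * 9.81 * 75.8 * 282.6 * 0.94 / 1e6 = 197.5323 MW


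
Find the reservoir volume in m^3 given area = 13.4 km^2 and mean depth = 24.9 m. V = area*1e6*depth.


V = 13.4 * 1e6 * 24.9 = 3.3366e+08 m^3


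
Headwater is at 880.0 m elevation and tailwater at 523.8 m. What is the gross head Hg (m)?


Hg = 880.0 - 523.8 = 356.2000 m


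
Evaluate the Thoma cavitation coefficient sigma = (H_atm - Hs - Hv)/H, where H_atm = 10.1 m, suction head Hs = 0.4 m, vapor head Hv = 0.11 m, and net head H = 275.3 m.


sigma = (10.1 - 0.4 - 0.11) / 275.3 = 0.0348


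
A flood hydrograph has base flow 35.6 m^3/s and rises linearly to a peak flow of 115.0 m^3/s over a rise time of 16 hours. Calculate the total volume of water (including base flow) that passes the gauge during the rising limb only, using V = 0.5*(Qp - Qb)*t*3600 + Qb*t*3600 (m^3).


V = 0.5*(115.0 - 35.6)*16*3600 + 35.6*16*3600 = 4.3373e+06 m^3


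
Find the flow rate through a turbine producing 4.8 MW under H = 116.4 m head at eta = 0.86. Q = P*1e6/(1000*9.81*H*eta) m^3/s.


Q = 4.8 * 1e6 / (1000 * 9.81 * 116.4 * 0.86) = 4.8879 m^3/s


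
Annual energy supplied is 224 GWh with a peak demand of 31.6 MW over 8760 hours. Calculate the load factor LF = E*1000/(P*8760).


LF = 224 * 1000 / (31.6 * 8760) = 0.8092


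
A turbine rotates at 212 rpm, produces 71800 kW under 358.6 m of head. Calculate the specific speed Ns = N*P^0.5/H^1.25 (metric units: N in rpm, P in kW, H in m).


Ns = 212 * 71800^0.5 / 358.6^1.25 = 36.4028


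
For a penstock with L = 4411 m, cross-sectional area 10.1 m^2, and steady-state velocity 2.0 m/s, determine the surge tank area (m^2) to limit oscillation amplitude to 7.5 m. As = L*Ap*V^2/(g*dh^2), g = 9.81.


As = 4411 * 10.1 * 2.0^2 / (9.81 * 7.5^2) = 322.9438 m^2


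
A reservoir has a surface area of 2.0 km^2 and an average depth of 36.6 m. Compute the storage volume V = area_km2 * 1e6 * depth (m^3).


V = 2.0 * 1e6 * 36.6 = 7.3200e+07 m^3


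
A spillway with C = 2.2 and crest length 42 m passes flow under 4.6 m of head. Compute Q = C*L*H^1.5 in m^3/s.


Q = 2.2 * 42 * 4.6^1.5 = 911.6092 m^3/s


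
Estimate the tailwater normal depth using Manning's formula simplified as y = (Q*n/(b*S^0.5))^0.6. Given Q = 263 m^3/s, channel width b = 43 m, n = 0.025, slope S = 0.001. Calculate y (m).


y = (263 * 0.025 / (43 * 0.001^0.5))^0.6 = 2.5743 m


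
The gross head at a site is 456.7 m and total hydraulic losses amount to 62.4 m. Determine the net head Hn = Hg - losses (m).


Hn = 456.7 - 62.4 = 394.3000 m


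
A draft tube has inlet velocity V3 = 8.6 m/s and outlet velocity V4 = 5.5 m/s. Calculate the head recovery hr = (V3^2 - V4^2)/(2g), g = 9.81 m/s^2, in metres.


hr = (8.6^2 - 5.5^2) / (2*9.81) = 2.2278 m


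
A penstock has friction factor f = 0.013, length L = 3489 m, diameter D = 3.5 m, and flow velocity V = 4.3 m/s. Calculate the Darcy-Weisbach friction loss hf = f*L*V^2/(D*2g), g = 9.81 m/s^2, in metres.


hf = 0.013 * 3489 * 4.3^2 / (3.5 * 2 * 9.81) = 12.2128 m


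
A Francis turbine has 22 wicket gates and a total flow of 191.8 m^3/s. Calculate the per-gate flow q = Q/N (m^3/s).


q = 191.8 / 22 = 8.7182 m^3/s


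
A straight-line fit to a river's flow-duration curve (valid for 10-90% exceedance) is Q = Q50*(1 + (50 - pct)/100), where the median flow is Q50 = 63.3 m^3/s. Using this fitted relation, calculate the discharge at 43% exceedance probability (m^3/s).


Q = 63.3 * (1 + (50 - 43)/100) = 67.7310 m^3/s


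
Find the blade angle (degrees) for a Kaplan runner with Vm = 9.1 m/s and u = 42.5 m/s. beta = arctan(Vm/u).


beta = arctan(9.1 / 42.5) = 12.0855 degrees


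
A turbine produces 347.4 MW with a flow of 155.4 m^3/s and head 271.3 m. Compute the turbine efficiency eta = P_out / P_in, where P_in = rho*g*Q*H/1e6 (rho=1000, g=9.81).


P_in = 1000 * 9.81 * 155.4 * 271.3 / 1e6 = 413.5898 MW
eta = 347.4 / 413.5898 = 0.8400


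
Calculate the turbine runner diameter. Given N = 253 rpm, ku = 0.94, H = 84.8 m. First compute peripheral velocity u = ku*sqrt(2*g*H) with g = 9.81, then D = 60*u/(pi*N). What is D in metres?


u = 0.94 * sqrt(2*9.81*84.8) = 38.3420 m/s
D = 60 * 38.3420 / (pi * 253) = 2.8944 m


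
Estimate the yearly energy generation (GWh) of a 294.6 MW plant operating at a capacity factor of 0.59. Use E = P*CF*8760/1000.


E = 294.6 * 0.59 * 8760 / 1000 = 1522.6106 GWh


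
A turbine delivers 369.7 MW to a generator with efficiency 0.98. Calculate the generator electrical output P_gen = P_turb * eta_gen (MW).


P_gen = 369.7 * 0.98 = 362.3060 MW


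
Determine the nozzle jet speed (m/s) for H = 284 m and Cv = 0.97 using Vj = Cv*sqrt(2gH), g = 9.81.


Vj = 0.97 * sqrt(2*9.81*284) = 72.4070 m/s


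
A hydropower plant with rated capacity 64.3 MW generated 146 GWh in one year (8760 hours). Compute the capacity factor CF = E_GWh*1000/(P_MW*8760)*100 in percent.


CF = 146 * 1000 / (64.3 * 8760) * 100 = 25.9202 %


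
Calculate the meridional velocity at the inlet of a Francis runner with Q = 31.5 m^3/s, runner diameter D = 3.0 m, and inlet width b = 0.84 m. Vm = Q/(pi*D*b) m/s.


Vm = 31.5 / (pi * 3.0 * 0.84) = 3.9789 m/s


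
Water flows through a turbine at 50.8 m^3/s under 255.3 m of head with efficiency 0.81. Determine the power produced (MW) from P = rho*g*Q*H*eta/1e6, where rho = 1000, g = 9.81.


P = 1000 * 9.81 * 50.8 * 255.3 * 0.81 / 1e6 = 103.0549 MW


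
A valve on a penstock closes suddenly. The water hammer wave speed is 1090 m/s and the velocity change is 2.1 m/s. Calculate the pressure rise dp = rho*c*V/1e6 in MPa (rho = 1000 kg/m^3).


dp = 1000 * 1090 * 2.1 / 1e6 = 2.2890 MPa


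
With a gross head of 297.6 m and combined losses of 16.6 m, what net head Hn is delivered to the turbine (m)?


Hn = 297.6 - 16.6 = 281.0000 m


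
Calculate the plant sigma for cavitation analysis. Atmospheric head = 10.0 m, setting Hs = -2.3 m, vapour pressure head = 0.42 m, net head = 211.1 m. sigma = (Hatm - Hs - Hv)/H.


sigma = (10.0 - (-2.3) - 0.42) / 211.1 = 0.0563


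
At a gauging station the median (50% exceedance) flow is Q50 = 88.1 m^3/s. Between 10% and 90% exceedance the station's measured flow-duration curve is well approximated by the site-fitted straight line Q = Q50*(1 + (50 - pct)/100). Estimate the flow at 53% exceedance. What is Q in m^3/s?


Q = 88.1 * (1 + (50 - 53)/100) = 85.4570 m^3/s


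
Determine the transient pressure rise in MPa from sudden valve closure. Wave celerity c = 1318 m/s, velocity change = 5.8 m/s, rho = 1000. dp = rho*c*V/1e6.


dp = 1000 * 1318 * 5.8 / 1e6 = 7.6444 MPa


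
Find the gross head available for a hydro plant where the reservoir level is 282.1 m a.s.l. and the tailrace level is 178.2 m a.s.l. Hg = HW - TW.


Hg = 282.1 - 178.2 = 103.9000 m


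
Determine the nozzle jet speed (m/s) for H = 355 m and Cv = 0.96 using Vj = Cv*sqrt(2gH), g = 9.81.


Vj = 0.96 * sqrt(2*9.81*355) = 80.1189 m/s


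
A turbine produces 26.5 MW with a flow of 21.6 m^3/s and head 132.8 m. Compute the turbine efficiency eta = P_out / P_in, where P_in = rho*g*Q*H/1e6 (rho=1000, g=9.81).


P_in = 1000 * 9.81 * 21.6 * 132.8 / 1e6 = 28.1398 MW
eta = 26.5 / 28.1398 = 0.9417


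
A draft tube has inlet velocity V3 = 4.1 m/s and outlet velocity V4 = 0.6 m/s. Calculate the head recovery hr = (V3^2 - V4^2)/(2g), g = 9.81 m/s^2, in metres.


hr = (4.1^2 - 0.6^2) / (2*9.81) = 0.8384 m


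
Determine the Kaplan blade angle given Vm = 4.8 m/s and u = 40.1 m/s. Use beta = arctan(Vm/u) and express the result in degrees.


beta = arctan(4.8 / 40.1) = 6.8259 degrees


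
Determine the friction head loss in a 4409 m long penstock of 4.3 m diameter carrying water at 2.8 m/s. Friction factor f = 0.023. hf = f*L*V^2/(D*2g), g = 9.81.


hf = 0.023 * 4409 * 2.8^2 / (4.3 * 2 * 9.81) = 9.4236 m


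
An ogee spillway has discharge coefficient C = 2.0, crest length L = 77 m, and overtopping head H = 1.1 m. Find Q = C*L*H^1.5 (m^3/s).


Q = 2.0 * 77 * 1.1^1.5 = 177.6682 m^3/s


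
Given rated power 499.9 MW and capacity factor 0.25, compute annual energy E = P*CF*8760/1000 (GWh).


E = 499.9 * 0.25 * 8760 / 1000 = 1094.7810 GWh


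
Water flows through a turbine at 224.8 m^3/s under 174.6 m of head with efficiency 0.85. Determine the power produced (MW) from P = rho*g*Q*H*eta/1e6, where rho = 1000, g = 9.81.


P = 1000 * 9.81 * 224.8 * 174.6 * 0.85 / 1e6 = 327.2868 MW


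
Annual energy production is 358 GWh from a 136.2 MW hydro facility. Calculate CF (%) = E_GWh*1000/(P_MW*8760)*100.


CF = 358 * 1000 / (136.2 * 8760) * 100 = 30.0056 %


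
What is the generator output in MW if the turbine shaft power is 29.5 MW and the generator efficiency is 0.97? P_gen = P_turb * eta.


P_gen = 29.5 * 0.97 = 28.6150 MW


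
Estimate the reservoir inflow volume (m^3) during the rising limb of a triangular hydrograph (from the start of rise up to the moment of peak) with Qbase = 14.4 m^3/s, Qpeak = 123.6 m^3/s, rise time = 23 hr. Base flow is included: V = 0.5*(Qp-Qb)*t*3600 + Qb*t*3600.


V = 0.5*(123.6 - 14.4)*23*3600 + 14.4*23*3600 = 5.7132e+06 m^3


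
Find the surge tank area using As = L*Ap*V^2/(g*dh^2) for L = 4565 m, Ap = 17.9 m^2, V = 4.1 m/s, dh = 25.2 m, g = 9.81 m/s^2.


As = 4565 * 17.9 * 4.1^2 / (9.81 * 25.2^2) = 220.4913 m^2


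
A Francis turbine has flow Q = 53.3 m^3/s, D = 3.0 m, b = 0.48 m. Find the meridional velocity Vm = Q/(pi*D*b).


Vm = 53.3 / (pi * 3.0 * 0.48) = 11.7819 m/s


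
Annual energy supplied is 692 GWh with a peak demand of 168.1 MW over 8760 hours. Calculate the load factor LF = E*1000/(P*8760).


LF = 692 * 1000 / (168.1 * 8760) = 0.4699


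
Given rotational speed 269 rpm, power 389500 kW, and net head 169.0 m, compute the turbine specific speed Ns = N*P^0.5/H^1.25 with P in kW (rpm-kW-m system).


Ns = 269 * 389500^0.5 / 169.0^1.25 = 275.5165


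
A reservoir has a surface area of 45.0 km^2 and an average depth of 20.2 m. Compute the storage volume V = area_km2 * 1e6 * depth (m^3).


V = 45.0 * 1e6 * 20.2 = 9.0900e+08 m^3


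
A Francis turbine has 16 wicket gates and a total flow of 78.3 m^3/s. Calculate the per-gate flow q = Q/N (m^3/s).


q = 78.3 / 16 = 4.8937 m^3/s


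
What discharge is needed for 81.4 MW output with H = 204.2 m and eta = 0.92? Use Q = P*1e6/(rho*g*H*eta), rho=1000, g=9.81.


Q = 81.4 * 1e6 / (1000 * 9.81 * 204.2 * 0.92) = 44.1684 m^3/s


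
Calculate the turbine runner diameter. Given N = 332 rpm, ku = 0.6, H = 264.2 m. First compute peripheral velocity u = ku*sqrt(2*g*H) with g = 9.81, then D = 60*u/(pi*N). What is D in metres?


u = 0.6 * sqrt(2*9.81*264.2) = 43.1983 m/s
D = 60 * 43.1983 / (pi * 332) = 2.4850 m


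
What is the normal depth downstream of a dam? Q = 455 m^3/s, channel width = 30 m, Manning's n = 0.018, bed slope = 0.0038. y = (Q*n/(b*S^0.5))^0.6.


y = (455 * 0.018 / (30 * 0.0038^0.5))^0.6 = 2.4421 m


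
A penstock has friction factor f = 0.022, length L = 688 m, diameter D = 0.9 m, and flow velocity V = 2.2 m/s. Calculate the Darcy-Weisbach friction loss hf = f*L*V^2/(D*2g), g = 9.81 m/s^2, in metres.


hf = 0.022 * 688 * 2.2^2 / (0.9 * 2 * 9.81) = 4.1487 m


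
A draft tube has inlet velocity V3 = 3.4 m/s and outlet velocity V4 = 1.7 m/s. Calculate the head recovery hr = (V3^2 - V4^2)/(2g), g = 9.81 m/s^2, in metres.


hr = (3.4^2 - 1.7^2) / (2*9.81) = 0.4419 m


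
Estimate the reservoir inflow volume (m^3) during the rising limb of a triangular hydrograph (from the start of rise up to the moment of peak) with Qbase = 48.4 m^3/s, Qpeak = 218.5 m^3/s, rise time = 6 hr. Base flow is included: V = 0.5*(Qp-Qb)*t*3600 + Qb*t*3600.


V = 0.5*(218.5 - 48.4)*6*3600 + 48.4*6*3600 = 2.8825e+06 m^3


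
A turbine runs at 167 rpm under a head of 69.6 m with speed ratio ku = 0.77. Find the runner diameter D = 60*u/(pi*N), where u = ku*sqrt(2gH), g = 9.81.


u = 0.77 * sqrt(2*9.81*69.6) = 28.4541 m/s
D = 60 * 28.4541 / (pi * 167) = 3.2541 m


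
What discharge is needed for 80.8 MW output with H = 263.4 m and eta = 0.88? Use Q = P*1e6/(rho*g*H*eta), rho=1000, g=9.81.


Q = 80.8 * 1e6 / (1000 * 9.81 * 263.4 * 0.88) = 35.5340 m^3/s


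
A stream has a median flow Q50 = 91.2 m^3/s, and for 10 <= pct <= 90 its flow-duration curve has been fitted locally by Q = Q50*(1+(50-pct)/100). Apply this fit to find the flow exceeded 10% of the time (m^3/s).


Q = 91.2 * (1 + (50 - 10)/100) = 127.6800 m^3/s


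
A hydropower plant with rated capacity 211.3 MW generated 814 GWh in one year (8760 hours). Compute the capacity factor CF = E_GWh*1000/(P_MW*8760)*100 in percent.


CF = 814 * 1000 / (211.3 * 8760) * 100 = 43.9765 %


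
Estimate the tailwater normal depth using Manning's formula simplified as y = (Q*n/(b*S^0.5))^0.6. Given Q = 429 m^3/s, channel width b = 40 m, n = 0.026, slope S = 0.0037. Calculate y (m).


y = (429 * 0.026 / (40 * 0.0037^0.5))^0.6 = 2.4932 m


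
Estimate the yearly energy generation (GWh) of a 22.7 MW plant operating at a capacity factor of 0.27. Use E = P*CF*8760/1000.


E = 22.7 * 0.27 * 8760 / 1000 = 53.6900 GWh


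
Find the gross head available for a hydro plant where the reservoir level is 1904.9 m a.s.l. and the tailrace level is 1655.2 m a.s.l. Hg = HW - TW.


Hg = 1904.9 - 1655.2 = 249.7000 m


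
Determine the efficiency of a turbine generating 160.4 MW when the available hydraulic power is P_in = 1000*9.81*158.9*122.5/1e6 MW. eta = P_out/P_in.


P_in = 1000 * 9.81 * 158.9 * 122.5 / 1e6 = 190.9541 MW
eta = 160.4 / 190.9541 = 0.8400


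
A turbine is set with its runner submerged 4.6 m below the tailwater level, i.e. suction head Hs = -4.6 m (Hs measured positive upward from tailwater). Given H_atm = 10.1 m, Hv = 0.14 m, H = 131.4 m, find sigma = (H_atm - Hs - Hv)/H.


sigma = (10.1 - (-4.6) - 0.14) / 131.4 = 0.1108


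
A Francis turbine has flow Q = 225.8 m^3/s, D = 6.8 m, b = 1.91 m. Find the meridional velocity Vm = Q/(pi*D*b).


Vm = 225.8 / (pi * 6.8 * 1.91) = 5.5339 m/s


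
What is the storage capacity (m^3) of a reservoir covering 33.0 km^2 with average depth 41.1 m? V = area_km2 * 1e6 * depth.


V = 33.0 * 1e6 * 41.1 = 1.3563e+09 m^3


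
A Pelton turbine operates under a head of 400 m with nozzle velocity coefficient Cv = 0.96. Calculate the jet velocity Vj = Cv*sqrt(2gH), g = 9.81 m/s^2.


Vj = 0.96 * sqrt(2*9.81*400) = 85.0454 m/s


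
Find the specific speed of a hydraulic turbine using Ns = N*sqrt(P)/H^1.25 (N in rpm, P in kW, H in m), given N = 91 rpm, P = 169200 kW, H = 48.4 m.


Ns = 91 * 169200^0.5 / 48.4^1.25 = 293.2141


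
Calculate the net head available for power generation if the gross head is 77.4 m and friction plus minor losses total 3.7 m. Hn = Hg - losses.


Hn = 77.4 - 3.7 = 73.7000 m


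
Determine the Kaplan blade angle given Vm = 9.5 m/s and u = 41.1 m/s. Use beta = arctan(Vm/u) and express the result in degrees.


beta = arctan(9.5 / 41.1) = 13.0150 degrees


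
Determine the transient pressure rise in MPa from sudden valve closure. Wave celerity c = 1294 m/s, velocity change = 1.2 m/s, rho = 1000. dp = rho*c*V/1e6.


dp = 1000 * 1294 * 1.2 / 1e6 = 1.5528 MPa


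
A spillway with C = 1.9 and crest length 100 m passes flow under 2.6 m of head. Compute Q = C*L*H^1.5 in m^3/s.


Q = 1.9 * 100 * 2.6^1.5 = 796.5511 m^3/s


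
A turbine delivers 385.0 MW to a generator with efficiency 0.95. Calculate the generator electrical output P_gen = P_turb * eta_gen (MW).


P_gen = 385.0 * 0.95 = 365.7500 MW


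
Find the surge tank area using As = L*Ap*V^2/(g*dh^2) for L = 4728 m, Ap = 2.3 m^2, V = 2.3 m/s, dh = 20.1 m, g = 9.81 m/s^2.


As = 4728 * 2.3 * 2.3^2 / (9.81 * 20.1^2) = 14.5144 m^2


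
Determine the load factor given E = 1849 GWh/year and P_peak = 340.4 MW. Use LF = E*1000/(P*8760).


LF = 1849 * 1000 / (340.4 * 8760) = 0.6201


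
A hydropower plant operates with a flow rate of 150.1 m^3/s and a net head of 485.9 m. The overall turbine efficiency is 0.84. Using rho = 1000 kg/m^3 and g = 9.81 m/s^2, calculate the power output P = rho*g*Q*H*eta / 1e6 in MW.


P = 1000 * 9.81 * 150.1 * 485.9 * 0.84 / 1e6 = 601.0020 MW


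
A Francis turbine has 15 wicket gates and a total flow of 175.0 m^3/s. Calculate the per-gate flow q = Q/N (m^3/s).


q = 175.0 / 15 = 11.6667 m^3/s


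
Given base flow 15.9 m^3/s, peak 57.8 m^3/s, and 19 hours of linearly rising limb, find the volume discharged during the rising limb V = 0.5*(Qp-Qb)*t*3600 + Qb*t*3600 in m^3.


V = 0.5*(57.8 - 15.9)*19*3600 + 15.9*19*3600 = 2.5205e+06 m^3


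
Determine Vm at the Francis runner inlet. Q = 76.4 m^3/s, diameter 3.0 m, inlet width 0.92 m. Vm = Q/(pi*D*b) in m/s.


Vm = 76.4 / (pi * 3.0 * 0.92) = 8.8112 m/s


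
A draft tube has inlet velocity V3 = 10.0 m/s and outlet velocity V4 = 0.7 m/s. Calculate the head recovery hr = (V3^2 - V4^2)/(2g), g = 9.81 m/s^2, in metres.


hr = (10.0^2 - 0.7^2) / (2*9.81) = 5.0719 m


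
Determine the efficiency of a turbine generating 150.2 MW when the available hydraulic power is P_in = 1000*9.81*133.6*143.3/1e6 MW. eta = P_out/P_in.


P_in = 1000 * 9.81 * 133.6 * 143.3 / 1e6 = 187.8113 MW
eta = 150.2 / 187.8113 = 0.7997


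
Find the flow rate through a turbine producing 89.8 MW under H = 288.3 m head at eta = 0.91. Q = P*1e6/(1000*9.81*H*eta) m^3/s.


Q = 89.8 * 1e6 / (1000 * 9.81 * 288.3 * 0.91) = 34.8916 m^3/s


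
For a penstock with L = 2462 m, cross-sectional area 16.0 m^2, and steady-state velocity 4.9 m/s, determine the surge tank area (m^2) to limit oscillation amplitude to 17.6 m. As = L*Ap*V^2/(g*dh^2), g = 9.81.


As = 2462 * 16.0 * 4.9^2 / (9.81 * 17.6^2) = 311.2475 m^2


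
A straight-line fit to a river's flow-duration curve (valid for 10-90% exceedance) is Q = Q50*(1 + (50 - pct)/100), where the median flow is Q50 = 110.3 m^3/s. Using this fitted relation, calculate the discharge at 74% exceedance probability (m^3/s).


Q = 110.3 * (1 + (50 - 74)/100) = 83.8280 m^3/s


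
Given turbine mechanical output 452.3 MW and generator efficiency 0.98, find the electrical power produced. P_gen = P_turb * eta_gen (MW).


P_gen = 452.3 * 0.98 = 443.2540 MW


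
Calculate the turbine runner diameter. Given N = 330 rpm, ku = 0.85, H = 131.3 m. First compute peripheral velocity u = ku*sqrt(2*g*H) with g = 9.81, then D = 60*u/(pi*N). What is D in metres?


u = 0.85 * sqrt(2*9.81*131.3) = 43.1421 m/s
D = 60 * 43.1421 / (pi * 330) = 2.4968 m


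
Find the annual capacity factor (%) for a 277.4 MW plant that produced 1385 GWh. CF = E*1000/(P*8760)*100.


CF = 1385 * 1000 / (277.4 * 8760) * 100 = 56.9953 %


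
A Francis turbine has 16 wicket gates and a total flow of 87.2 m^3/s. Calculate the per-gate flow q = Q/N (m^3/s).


q = 87.2 / 16 = 5.4500 m^3/s


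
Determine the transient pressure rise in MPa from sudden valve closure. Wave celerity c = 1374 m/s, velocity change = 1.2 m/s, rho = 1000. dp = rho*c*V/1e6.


dp = 1000 * 1374 * 1.2 / 1e6 = 1.6488 MPa


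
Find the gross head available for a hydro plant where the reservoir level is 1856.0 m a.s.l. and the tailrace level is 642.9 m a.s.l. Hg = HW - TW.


Hg = 1856.0 - 642.9 = 1213.1000 m


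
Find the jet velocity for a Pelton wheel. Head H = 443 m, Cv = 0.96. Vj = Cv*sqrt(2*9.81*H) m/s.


Vj = 0.96 * sqrt(2*9.81*443) = 89.4999 m/s


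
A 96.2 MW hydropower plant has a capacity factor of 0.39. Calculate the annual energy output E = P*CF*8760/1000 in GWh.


E = 96.2 * 0.39 * 8760 / 1000 = 328.6577 GWh


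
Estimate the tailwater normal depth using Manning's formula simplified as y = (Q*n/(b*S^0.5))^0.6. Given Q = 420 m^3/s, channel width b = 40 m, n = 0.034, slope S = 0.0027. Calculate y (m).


y = (420 * 0.034 / (40 * 0.0027^0.5))^0.6 = 3.1783 m


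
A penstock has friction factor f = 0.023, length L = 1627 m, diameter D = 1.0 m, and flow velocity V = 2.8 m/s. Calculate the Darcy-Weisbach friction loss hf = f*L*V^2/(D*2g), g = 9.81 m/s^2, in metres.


hf = 0.023 * 1627 * 2.8^2 / (1.0 * 2 * 9.81) = 14.9531 m


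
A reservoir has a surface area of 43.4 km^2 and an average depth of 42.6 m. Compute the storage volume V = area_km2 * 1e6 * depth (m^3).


V = 43.4 * 1e6 * 42.6 = 1.8488e+09 m^3


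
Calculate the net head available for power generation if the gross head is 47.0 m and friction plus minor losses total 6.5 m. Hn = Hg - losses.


Hn = 47.0 - 6.5 = 40.5000 m


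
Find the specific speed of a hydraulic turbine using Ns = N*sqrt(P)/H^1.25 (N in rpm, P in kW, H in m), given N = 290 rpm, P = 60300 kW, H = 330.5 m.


Ns = 290 * 60300^0.5 / 330.5^1.25 = 50.5350


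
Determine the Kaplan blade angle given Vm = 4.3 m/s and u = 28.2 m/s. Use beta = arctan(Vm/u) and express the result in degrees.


beta = arctan(4.3 / 28.2) = 8.6698 degrees


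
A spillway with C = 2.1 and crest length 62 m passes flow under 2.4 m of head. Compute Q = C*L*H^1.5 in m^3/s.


Q = 2.1 * 62 * 2.4^1.5 = 484.0919 m^3/s


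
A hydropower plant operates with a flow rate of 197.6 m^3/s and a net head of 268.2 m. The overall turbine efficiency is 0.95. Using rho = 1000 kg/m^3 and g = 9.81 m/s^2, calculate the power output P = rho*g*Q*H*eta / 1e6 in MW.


P = 1000 * 9.81 * 197.6 * 268.2 * 0.95 / 1e6 = 493.8992 MW


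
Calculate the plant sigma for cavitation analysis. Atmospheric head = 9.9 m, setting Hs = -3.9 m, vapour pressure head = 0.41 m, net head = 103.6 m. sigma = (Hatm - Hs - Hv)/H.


sigma = (9.9 - (-3.9) - 0.41) / 103.6 = 0.1292


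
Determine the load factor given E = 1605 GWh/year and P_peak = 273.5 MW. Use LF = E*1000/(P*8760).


LF = 1605 * 1000 / (273.5 * 8760) = 0.6699


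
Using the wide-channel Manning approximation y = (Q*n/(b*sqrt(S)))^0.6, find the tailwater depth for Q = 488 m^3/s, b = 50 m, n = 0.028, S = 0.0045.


y = (488 * 0.028 / (50 * 0.0045^0.5))^0.6 = 2.3227 m


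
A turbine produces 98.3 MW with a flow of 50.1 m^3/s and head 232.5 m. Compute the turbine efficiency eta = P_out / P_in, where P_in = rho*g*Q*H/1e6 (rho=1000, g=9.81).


P_in = 1000 * 9.81 * 50.1 * 232.5 / 1e6 = 114.2693 MW
eta = 98.3 / 114.2693 = 0.8602


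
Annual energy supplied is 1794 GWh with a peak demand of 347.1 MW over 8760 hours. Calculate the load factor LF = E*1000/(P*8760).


LF = 1794 * 1000 / (347.1 * 8760) = 0.5900


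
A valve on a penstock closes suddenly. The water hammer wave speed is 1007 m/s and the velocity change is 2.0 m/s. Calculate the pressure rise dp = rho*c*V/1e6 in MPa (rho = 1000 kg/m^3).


dp = 1000 * 1007 * 2.0 / 1e6 = 2.0140 MPa


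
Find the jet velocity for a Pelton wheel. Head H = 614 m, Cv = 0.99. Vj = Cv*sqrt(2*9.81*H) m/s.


Vj = 0.99 * sqrt(2*9.81*614) = 108.6598 m/s


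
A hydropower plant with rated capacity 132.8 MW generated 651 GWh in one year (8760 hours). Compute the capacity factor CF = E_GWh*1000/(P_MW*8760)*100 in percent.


CF = 651 * 1000 / (132.8 * 8760) * 100 = 55.9601 %


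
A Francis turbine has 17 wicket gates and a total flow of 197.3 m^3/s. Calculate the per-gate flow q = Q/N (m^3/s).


q = 197.3 / 17 = 11.6059 m^3/s


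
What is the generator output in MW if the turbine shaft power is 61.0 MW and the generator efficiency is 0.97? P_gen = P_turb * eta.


P_gen = 61.0 * 0.97 = 59.1700 MW


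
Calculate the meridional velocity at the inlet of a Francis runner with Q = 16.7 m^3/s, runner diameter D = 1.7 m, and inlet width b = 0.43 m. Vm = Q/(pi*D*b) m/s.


Vm = 16.7 / (pi * 1.7 * 0.43) = 7.2719 m/s


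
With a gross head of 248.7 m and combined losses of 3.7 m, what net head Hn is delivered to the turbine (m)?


Hn = 248.7 - 3.7 = 245.0000 m


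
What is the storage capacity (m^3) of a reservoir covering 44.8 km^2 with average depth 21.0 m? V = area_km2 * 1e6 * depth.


V = 44.8 * 1e6 * 21.0 = 9.4080e+08 m^3


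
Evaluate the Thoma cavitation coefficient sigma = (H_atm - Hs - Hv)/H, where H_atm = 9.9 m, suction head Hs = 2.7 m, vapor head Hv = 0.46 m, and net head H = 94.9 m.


sigma = (9.9 - 2.7 - 0.46) / 94.9 = 0.0710


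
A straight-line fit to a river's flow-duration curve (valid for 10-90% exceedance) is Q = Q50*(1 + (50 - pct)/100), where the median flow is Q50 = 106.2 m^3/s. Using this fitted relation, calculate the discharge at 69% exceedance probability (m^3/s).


Q = 106.2 * (1 + (50 - 69)/100) = 86.0220 m^3/s


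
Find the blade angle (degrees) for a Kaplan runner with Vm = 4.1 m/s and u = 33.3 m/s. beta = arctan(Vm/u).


beta = arctan(4.1 / 33.3) = 7.0191 degrees


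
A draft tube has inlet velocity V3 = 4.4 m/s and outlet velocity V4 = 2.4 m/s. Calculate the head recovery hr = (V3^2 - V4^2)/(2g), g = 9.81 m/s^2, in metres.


hr = (4.4^2 - 2.4^2) / (2*9.81) = 0.6932 m


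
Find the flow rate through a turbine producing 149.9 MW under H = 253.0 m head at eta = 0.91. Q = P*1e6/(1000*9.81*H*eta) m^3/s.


Q = 149.9 * 1e6 / (1000 * 9.81 * 253.0 * 0.91) = 66.3698 m^3/s


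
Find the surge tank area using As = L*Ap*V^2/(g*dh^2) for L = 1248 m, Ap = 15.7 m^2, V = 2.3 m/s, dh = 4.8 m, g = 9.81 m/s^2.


As = 1248 * 15.7 * 2.3^2 / (9.81 * 4.8^2) = 458.5835 m^2


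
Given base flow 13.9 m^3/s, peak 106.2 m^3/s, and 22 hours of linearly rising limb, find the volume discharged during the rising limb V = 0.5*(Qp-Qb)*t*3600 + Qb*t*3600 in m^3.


V = 0.5*(106.2 - 13.9)*22*3600 + 13.9*22*3600 = 4.7560e+06 m^3


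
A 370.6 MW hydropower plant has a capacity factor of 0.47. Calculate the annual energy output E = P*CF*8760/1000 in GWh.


E = 370.6 * 0.47 * 8760 / 1000 = 1525.8343 GWh


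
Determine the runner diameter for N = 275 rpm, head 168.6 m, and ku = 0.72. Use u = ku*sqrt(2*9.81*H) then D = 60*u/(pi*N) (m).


u = 0.72 * sqrt(2*9.81*168.6) = 41.4105 m/s
D = 60 * 41.4105 / (pi * 275) = 2.8759 m


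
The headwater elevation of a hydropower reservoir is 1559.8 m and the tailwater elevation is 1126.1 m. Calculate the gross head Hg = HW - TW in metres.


Hg = 1559.8 - 1126.1 = 433.7000 m


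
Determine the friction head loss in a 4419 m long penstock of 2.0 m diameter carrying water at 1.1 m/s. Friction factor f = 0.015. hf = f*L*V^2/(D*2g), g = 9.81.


hf = 0.015 * 4419 * 1.1^2 / (2.0 * 2 * 9.81) = 2.0440 m


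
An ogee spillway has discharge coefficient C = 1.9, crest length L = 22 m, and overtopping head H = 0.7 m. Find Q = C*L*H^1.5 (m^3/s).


Q = 1.9 * 22 * 0.7^1.5 = 24.4807 m^3/s


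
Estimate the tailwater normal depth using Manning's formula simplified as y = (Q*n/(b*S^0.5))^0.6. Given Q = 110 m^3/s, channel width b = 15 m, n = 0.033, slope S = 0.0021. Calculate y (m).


y = (110 * 0.033 / (15 * 0.0021^0.5))^0.6 = 2.7141 m


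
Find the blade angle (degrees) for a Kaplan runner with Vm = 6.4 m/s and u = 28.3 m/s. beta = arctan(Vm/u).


beta = arctan(6.4 / 28.3) = 12.7430 degrees


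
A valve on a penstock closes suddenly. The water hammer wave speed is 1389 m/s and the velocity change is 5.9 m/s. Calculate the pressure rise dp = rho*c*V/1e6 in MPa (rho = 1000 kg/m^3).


dp = 1000 * 1389 * 5.9 / 1e6 = 8.1951 MPa


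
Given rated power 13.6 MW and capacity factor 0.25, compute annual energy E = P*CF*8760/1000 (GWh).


E = 13.6 * 0.25 * 8760 / 1000 = 29.7840 GWh


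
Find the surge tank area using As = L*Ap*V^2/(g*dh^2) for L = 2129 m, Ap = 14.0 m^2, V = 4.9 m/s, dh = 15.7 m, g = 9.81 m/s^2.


As = 2129 * 14.0 * 4.9^2 / (9.81 * 15.7^2) = 295.9563 m^2


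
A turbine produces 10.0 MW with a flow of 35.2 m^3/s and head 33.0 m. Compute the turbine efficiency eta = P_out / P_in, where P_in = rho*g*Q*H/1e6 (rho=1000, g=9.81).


P_in = 1000 * 9.81 * 35.2 * 33.0 / 1e6 = 11.3953 MW
eta = 10.0 / 11.3953 = 0.8776


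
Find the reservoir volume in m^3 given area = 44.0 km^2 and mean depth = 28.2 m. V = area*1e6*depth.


V = 44.0 * 1e6 * 28.2 = 1.2408e+09 m^3


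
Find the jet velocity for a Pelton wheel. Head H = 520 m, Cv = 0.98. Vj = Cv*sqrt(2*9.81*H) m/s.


Vj = 0.98 * sqrt(2*9.81*520) = 98.9868 m/s


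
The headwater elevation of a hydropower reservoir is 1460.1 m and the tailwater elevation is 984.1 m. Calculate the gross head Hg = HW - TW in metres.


Hg = 1460.1 - 984.1 = 476.0000 m


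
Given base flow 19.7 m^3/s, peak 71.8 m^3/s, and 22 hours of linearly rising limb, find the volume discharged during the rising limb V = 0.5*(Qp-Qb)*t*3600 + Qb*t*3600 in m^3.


V = 0.5*(71.8 - 19.7)*22*3600 + 19.7*22*3600 = 3.6234e+06 m^3


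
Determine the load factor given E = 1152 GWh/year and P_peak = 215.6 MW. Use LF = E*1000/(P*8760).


LF = 1152 * 1000 / (215.6 * 8760) = 0.6100


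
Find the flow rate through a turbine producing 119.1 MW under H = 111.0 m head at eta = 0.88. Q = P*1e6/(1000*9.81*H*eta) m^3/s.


Q = 119.1 * 1e6 / (1000 * 9.81 * 111.0 * 0.88) = 124.2903 m^3/s


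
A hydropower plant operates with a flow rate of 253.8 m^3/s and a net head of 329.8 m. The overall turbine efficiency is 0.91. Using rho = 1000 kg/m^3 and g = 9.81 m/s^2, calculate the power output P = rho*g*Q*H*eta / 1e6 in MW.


P = 1000 * 9.81 * 253.8 * 329.8 * 0.91 / 1e6 = 747.2272 MW


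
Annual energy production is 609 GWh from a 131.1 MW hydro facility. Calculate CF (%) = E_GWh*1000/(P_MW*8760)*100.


CF = 609 * 1000 / (131.1 * 8760) * 100 = 53.0286 %


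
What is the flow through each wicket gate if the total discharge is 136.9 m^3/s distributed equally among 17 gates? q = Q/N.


q = 136.9 / 17 = 8.0529 m^3/s


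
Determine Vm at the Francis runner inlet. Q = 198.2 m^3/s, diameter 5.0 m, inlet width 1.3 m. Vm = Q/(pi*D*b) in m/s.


Vm = 198.2 / (pi * 5.0 * 1.3) = 9.7060 m/s


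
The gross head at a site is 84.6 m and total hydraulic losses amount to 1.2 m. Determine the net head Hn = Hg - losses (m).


Hn = 84.6 - 1.2 = 83.4000 m


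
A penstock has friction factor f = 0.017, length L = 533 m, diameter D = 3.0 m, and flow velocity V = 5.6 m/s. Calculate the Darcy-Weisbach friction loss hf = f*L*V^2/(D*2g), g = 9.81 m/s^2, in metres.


hf = 0.017 * 533 * 5.6^2 / (3.0 * 2 * 9.81) = 4.8276 m


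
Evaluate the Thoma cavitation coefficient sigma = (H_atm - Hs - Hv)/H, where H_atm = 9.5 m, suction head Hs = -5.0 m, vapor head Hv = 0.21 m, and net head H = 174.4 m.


sigma = (9.5 - (-5.0) - 0.21) / 174.4 = 0.0819


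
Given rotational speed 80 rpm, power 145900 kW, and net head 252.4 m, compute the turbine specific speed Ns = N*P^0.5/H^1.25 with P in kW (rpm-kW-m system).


Ns = 80 * 145900^0.5 / 252.4^1.25 = 30.3743


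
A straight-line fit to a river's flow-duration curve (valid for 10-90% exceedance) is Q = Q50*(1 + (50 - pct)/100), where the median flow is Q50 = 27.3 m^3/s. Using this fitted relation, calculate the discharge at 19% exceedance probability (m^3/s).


Q = 27.3 * (1 + (50 - 19)/100) = 35.7630 m^3/s


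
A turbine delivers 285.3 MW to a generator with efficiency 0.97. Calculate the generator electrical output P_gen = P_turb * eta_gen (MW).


P_gen = 285.3 * 0.97 = 276.7410 MW


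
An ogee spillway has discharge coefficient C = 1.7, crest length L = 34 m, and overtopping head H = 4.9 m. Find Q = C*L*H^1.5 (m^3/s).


Q = 1.7 * 34 * 4.9^1.5 = 626.9342 m^3/s


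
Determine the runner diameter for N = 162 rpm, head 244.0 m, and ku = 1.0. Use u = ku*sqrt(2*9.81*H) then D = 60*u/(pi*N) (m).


u = 1.0 * sqrt(2*9.81*244.0) = 69.1902 m/s
D = 60 * 69.1902 / (pi * 162) = 8.1570 m


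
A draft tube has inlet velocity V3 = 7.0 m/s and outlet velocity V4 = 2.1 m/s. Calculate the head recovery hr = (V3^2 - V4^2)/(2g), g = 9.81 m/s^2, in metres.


hr = (7.0^2 - 2.1^2) / (2*9.81) = 2.2727 m


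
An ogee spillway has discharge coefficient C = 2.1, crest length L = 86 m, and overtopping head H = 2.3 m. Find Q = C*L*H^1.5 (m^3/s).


Q = 2.1 * 86 * 2.3^1.5 = 629.9550 m^3/s


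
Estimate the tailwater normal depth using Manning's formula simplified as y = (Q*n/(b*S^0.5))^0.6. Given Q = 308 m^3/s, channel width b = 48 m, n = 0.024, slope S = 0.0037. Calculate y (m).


y = (308 * 0.024 / (48 * 0.0037^0.5))^0.6 = 1.7460 m


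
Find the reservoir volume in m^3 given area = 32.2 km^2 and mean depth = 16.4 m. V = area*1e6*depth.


V = 32.2 * 1e6 * 16.4 = 5.2808e+08 m^3


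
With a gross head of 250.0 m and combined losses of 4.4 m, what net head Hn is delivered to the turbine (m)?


Hn = 250.0 - 4.4 = 245.6000 m


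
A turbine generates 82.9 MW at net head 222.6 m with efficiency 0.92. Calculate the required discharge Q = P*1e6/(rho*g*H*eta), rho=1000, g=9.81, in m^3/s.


Q = 82.9 * 1e6 / (1000 * 9.81 * 222.6 * 0.92) = 41.2641 m^3/s


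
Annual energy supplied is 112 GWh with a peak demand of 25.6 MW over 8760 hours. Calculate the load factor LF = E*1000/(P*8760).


LF = 112 * 1000 / (25.6 * 8760) = 0.4994


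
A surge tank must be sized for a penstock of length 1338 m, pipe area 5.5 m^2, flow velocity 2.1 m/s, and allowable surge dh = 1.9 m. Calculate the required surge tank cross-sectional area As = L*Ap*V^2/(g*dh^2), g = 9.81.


As = 1338 * 5.5 * 2.1^2 / (9.81 * 1.9^2) = 916.3918 m^2


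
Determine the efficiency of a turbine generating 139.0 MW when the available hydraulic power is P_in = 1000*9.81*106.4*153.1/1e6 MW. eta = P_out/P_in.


P_in = 1000 * 9.81 * 106.4 * 153.1 / 1e6 = 159.8033 MW
eta = 139.0 / 159.8033 = 0.8698


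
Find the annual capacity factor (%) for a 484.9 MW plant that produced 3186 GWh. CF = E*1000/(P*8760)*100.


CF = 3186 * 1000 / (484.9 * 8760) * 100 = 75.0049 %


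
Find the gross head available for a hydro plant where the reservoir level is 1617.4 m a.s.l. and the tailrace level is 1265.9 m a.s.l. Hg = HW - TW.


Hg = 1617.4 - 1265.9 = 351.5000 m


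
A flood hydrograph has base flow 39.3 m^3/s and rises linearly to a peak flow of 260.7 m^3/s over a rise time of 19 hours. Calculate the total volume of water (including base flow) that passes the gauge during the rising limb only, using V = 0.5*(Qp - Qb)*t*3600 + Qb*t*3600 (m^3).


V = 0.5*(260.7 - 39.3)*19*3600 + 39.3*19*3600 = 1.0260e+07 m^3


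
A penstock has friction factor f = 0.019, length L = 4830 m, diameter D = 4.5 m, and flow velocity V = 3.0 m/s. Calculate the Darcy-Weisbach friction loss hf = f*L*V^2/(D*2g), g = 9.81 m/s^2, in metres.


hf = 0.019 * 4830 * 3.0^2 / (4.5 * 2 * 9.81) = 9.3547 m


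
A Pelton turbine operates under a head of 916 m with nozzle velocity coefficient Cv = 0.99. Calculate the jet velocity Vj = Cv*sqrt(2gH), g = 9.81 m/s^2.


Vj = 0.99 * sqrt(2*9.81*916) = 132.7188 m/s


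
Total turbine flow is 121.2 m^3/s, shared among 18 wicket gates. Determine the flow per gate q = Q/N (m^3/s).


q = 121.2 / 18 = 6.7333 m^3/s


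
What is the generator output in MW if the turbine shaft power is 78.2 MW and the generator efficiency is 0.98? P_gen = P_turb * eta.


P_gen = 78.2 * 0.98 = 76.6360 MW


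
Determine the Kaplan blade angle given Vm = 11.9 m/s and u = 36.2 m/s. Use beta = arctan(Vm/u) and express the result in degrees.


beta = arctan(11.9 / 36.2) = 18.1972 degrees


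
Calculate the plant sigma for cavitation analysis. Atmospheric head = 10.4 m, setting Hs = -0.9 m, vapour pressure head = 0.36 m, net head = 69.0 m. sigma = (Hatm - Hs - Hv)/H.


sigma = (10.4 - (-0.9) - 0.36) / 69.0 = 0.1586


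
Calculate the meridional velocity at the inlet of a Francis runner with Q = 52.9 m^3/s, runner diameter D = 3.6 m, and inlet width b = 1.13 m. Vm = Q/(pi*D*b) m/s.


Vm = 52.9 / (pi * 3.6 * 1.13) = 4.1393 m/s


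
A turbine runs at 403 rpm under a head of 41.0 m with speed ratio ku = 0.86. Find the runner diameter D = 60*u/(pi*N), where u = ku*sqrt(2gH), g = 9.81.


u = 0.86 * sqrt(2*9.81*41.0) = 24.3916 m/s
D = 60 * 24.3916 / (pi * 403) = 1.1559 m


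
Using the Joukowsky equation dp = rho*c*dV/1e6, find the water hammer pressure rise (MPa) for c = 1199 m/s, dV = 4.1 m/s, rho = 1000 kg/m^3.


dp = 1000 * 1199 * 4.1 / 1e6 = 4.9159 MPa


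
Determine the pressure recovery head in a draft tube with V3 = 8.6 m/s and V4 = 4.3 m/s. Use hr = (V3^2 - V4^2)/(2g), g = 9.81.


hr = (8.6^2 - 4.3^2) / (2*9.81) = 2.8272 m


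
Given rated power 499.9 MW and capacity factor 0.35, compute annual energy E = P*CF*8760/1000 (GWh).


E = 499.9 * 0.35 * 8760 / 1000 = 1532.6934 GWh
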